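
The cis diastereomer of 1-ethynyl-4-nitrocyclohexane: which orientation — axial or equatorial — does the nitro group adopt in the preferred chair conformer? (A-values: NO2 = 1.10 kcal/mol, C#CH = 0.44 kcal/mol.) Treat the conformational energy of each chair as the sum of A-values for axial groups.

C1 and C4 have opposite parity, so for the cis isomer the two substituents are one axial and one equatorial in each chair.
Chair I (nitro axial, ethynyl equatorial): E = 1.10 kcal/mol.
Chair II (nitro equatorial, ethynyl axial): E = 0.44 kcal/mol.
Chair II is the more stable (lower-energy) conformer, and in that chair the nitro group is equatorial.

equatorial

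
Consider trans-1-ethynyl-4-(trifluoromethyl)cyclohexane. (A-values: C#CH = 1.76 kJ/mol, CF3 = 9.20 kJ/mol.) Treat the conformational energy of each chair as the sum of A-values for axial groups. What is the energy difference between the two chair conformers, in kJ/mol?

C1 and C4 have opposite parity, so for the trans isomer the two substituents are e,e in one chair and a,a in the other.
Chair I (ethynyl axial, trifluoromethyl axial): E = 10.96 kJ/mol.
Chair II (ethynyl equatorial, trifluoromethyl equatorial): E = 0.00 kJ/mol.
ΔE = 10.96 − 0.00 = 10.96 kJ/mol; chair II is more stable.

10.96 kJ/mol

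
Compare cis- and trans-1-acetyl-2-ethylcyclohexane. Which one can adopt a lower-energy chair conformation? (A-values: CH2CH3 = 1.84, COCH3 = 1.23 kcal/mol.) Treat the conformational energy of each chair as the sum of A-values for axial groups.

At 1,2 positions (parity opposite): cis → (a,e or e,a); trans → (e,e or a,a).
Best chair for cis: E = 1.23 kcal/mol; best chair for trans: E = 0.00 kcal/mol.
The trans isomer is lower by 1.23 kcal/mol.

trans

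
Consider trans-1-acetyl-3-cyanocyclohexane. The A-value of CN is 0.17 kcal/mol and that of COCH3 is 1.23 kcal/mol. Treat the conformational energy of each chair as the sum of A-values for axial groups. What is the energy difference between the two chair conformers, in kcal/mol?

C1 and C3 have the same parity, so for the trans isomer the two substituents are one axial and one equatorial in each chair.
Chair I (cyano axial, acetyl equatorial): E = 0.17 kcal/mol.
Chair II (cyano equatorial, acetyl axial): E = 1.23 kcal/mol.
ΔE = 1.23 − 0.17 = 1.06 kcal/mol; chair I is more stable.

1.06 kcal/mol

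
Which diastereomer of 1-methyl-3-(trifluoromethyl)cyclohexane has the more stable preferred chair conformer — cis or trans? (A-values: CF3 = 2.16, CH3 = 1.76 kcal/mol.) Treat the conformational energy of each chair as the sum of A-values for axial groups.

cis

At 1,3 positions (parity same): cis → (e,e or a,a); trans → (a,e or e,a).
Best chair for cis: E = 0.00 kcal/mol; best chair for trans: E = 1.76 kcal/mol.
The cis isomer is lower by 1.76 kcal/mol.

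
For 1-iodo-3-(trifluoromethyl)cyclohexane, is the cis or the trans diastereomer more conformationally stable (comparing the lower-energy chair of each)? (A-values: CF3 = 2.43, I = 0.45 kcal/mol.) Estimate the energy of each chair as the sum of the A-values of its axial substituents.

cis

At 1,3 positions (parity same): cis → (e,e or a,a); trans → (a,e or e,a).
Best chair for cis: E = 0.00 kcal/mol; best chair for trans: E = 0.45 kcal/mol.
The cis isomer is lower by 0.45 kcal/mol.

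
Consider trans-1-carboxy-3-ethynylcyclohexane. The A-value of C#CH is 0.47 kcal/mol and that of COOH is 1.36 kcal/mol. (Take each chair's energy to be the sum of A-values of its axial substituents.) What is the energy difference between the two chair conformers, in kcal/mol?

0.89 kcal/mol

C1 and C3 have the same parity, so for the trans isomer the two substituents are one axial and one equatorial in each chair.
Chair I (ethynyl axial, carboxyl equatorial): E = 0.47 kcal/mol.
Chair II (ethynyl equatorial, carboxyl axial): E = 1.36 kcal/mol.
ΔE = 1.36 − 0.47 = 0.89 kcal/mol; chair I is more stable.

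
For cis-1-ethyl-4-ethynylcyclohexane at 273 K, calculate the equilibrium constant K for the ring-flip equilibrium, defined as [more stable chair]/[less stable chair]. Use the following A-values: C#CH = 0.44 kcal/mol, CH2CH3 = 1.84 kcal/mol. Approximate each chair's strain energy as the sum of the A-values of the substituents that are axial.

K ≈ 13.2

C1 and C4 have opposite parity, so for the cis isomer the two substituents are one axial and one equatorial in each chair.
Chair I (ethynyl axial, ethyl equatorial): E = 0.44 kcal/mol; chair II (ethynyl equatorial, ethyl axial): E = 1.84 kcal/mol.
ΔG = 1.40 kcal/mol between the two chairs.
K = exp(ΔG/RT) with R = 1.987×10⁻³ kcal mol⁻¹ K⁻¹ and T = 273 K gives K ≈ 13.2.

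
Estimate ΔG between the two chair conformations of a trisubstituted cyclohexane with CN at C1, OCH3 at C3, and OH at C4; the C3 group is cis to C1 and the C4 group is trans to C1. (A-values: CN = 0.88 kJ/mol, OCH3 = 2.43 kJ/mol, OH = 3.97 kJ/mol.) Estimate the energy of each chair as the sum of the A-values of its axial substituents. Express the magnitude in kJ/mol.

7.28 kJ/mol

Chair I (cyano axial, methoxy axial, hydroxyl axial): E = 7.28 kJ/mol.
Chair II (cyano equatorial, methoxy equatorial, hydroxyl equatorial): E = 0.00 kJ/mol.
ΔE = 7.28 − 0.00 = 7.28 kJ/mol; chair II is more stable.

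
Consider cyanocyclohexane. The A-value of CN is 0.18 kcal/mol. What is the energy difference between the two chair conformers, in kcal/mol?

0.18 kcal/mol

A monosubstituted cyclohexane has one chair with the cyano group axial (E = A = 0.18 kcal/mol) and one with it equatorial (E = 0).
ΔE = 0.18 − 0 = 0.18 kcal/mol.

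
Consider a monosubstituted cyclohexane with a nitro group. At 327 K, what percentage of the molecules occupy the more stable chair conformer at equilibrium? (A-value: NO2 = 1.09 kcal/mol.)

One chair has the nitro group axial (E = 1.09 kcal/mol) and the other has it equatorial (E = 0).
ΔG = 1.09 kcal/mol between the two chairs.
K = exp(ΔG/RT) with R = 1.987×10⁻³ kcal mol⁻¹ K⁻¹ and T = 327 K gives K ≈ 5.35.
Fraction in the lower-energy chair = K/(K+1) = 84.3%.

84.3%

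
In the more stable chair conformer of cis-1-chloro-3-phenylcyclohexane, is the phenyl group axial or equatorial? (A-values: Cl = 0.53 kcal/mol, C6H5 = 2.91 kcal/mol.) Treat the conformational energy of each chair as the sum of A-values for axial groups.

C1 and C3 have the same parity, so for the cis isomer the two substituents are e,e in one chair and a,a in the other.
Chair I (chloro axial, phenyl axial): E = 3.44 kcal/mol.
Chair II (chloro equatorial, phenyl equatorial): E = 0.00 kcal/mol.
Chair II is the more stable (lower-energy) conformer, and in that chair the phenyl group is equatorial.

equatorial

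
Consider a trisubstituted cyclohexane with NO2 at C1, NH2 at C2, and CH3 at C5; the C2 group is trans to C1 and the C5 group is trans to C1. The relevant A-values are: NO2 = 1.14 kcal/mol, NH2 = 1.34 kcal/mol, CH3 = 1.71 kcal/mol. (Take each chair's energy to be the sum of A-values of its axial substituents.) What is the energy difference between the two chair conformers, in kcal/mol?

Chair I (nitro axial, amino axial, methyl equatorial): E = 2.48 kcal/mol.
Chair II (nitro equatorial, amino equatorial, methyl axial): E = 1.71 kcal/mol.
ΔE = 2.48 − 1.71 = 0.77 kcal/mol; chair II is more stable.

0.77 kcal/mol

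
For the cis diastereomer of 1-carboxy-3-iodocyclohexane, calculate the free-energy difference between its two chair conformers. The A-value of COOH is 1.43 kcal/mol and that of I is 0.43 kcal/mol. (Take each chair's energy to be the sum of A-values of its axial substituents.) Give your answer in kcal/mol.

1.86 kcal/mol

C1 and C3 have the same parity, so for the cis isomer the two substituents are e,e in one chair and a,a in the other.
Chair I (carboxyl axial, iodo axial): E = 1.86 kcal/mol.
Chair II (carboxyl equatorial, iodo equatorial): E = 0.00 kcal/mol.
ΔE = 1.86 − 0.00 = 1.86 kcal/mol; chair II is more stable.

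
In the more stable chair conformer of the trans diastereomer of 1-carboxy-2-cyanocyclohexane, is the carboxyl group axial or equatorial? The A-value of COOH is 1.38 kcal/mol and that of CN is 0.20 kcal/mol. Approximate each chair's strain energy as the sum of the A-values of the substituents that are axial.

equatorial

C1 and C2 have opposite parity, so for the trans isomer the two substituents are e,e in one chair and a,a in the other.
Chair I (carboxyl axial, cyano axial): E = 1.58 kcal/mol.
Chair II (carboxyl equatorial, cyano equatorial): E = 0.00 kcal/mol.
Chair II is the more stable (lower-energy) conformer, and in that chair the carboxyl group is equatorial.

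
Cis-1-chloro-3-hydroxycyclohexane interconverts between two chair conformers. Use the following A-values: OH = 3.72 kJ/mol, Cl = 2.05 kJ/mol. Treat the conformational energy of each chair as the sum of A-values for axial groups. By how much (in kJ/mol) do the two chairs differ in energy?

C1 and C3 have the same parity, so for the cis isomer the two substituents are e,e in one chair and a,a in the other.
Chair I (hydroxyl axial, chloro axial): E = 5.77 kJ/mol.
Chair II (hydroxyl equatorial, chloro equatorial): E = 0.00 kJ/mol.
ΔE = 5.77 − 0.00 = 5.77 kJ/mol; chair II is more stable.

5.77 kJ/mol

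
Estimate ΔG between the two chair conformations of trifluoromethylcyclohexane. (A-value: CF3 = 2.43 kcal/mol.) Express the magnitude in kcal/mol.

A monosubstituted cyclohexane has one chair with the trifluoromethyl group axial (E = A = 2.43 kcal/mol) and one with it equatorial (E = 0).
ΔE = 2.43 − 0 = 2.43 kcal/mol.

2.43 kcal/mol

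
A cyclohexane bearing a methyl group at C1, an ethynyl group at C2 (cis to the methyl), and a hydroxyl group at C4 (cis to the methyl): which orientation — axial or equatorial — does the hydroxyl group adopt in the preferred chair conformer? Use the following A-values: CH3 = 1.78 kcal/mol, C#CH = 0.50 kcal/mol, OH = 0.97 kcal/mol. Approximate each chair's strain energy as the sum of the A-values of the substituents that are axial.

Chair I (methyl axial, ethynyl equatorial, hydroxyl equatorial): E = 1.78 kcal/mol.
Chair II (methyl equatorial, ethynyl axial, hydroxyl axial): E = 1.47 kcal/mol.
Chair II is the more stable (lower-energy) conformer, and in that chair the hydroxyl group is axial.

axial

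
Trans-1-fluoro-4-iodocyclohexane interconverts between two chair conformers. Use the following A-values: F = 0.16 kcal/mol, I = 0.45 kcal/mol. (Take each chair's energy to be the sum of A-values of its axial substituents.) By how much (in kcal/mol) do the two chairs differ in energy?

C1 and C4 have opposite parity, so for the trans isomer the two substituents are e,e in one chair and a,a in the other.
Chair I (fluoro axial, iodo axial): E = 0.61 kcal/mol.
Chair II (fluoro equatorial, iodo equatorial): E = 0.00 kcal/mol.
ΔE = 0.61 − 0.00 = 0.61 kcal/mol; chair II is more stable.

0.61 kcal/mol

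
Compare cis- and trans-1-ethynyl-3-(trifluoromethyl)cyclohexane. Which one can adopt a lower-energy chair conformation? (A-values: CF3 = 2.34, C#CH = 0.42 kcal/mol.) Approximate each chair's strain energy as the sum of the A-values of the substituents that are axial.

At 1,3 positions (parity same): cis → (e,e or a,a); trans → (a,e or e,a).
Best chair for cis: E = 0.00 kcal/mol; best chair for trans: E = 0.42 kcal/mol.
The cis isomer is lower by 0.42 kcal/mol.

cis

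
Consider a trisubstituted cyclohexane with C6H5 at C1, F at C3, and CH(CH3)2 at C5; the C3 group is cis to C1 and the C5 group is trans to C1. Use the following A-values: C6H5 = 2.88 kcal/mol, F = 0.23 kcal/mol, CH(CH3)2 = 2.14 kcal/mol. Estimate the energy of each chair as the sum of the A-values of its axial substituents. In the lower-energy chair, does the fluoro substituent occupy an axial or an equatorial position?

equatorial

Chair I (phenyl axial, fluoro axial, isopropyl equatorial): E = 3.11 kcal/mol.
Chair II (phenyl equatorial, fluoro equatorial, isopropyl axial): E = 2.14 kcal/mol.
Chair II is the more stable (lower-energy) conformer, and in that chair the fluoro group is equatorial.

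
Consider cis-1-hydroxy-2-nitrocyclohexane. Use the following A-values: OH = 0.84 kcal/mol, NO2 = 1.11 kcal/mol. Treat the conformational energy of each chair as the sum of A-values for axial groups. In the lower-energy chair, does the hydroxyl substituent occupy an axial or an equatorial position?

axial

C1 and C2 have opposite parity, so for the cis isomer the two substituents are one axial and one equatorial in each chair.
Chair I (hydroxyl axial, nitro equatorial): E = 0.84 kcal/mol.
Chair II (hydroxyl equatorial, nitro axial): E = 1.11 kcal/mol.
Chair I is the more stable (lower-energy) conformer, and in that chair the hydroxyl group is axial.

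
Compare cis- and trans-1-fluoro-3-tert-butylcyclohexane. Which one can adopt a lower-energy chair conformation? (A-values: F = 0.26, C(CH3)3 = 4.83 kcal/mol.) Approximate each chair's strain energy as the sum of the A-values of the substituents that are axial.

cis

At 1,3 positions (parity same): cis → (e,e or a,a); trans → (a,e or e,a).
Best chair for cis: E = 0.00 kcal/mol; best chair for trans: E = 0.26 kcal/mol.
The cis isomer is lower by 0.26 kcal/mol.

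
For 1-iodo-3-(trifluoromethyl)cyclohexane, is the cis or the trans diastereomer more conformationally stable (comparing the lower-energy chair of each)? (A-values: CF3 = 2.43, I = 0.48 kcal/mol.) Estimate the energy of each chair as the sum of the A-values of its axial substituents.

cis

At 1,3 positions (parity same): cis → (e,e or a,a); trans → (a,e or e,a).
Best chair for cis: E = 0.00 kcal/mol; best chair for trans: E = 0.48 kcal/mol.
The cis isomer is lower by 0.48 kcal/mol.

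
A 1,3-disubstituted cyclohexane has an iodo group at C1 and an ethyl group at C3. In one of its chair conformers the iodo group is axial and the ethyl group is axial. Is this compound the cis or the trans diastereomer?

C1 and C3 have the same parity, so their axial bonds point in the same direction.
With same-parity carbons, two substituents on the same face are both axial or both equatorial; opposite faces give one of each.
Here the groups are axial/axial → same face → cis.

cis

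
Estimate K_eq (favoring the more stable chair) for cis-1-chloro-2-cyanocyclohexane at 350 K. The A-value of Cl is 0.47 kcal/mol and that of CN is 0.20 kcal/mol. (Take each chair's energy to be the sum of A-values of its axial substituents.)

K ≈ 1.47

C1 and C2 have opposite parity, so for the cis isomer the two substituents are one axial and one equatorial in each chair.
Chair I (chloro axial, cyano equatorial): E = 0.47 kcal/mol; chair II (chloro equatorial, cyano axial): E = 0.20 kcal/mol.
ΔG = 0.27 kcal/mol between the two chairs.
K = exp(ΔG/RT) with R = 1.987×10⁻³ kcal mol⁻¹ K⁻¹ and T = 350 K gives K ≈ 1.47.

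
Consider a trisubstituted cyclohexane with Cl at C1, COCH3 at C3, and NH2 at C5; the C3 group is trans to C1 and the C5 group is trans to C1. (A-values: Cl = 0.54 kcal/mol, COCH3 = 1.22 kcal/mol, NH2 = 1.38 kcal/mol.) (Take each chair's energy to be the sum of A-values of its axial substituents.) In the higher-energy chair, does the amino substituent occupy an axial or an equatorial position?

axial

Chair I (chloro axial, acetyl equatorial, amino equatorial): E = 0.54 kcal/mol.
Chair II (chloro equatorial, acetyl axial, amino axial): E = 2.60 kcal/mol.
Chair II is the less stable (higher-energy) conformer, and in that chair the amino group is axial.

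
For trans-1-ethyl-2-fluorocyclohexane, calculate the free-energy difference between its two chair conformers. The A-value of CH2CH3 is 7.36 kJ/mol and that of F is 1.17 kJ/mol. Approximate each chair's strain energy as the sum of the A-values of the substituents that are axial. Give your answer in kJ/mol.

C1 and C2 have opposite parity, so for the trans isomer the two substituents are e,e in one chair and a,a in the other.
Chair I (ethyl axial, fluoro axial): E = 8.53 kJ/mol.
Chair II (ethyl equatorial, fluoro equatorial): E = 0.00 kJ/mol.
ΔE = 8.53 − 0.00 = 8.53 kJ/mol; chair II is more stable.

8.53 kJ/mol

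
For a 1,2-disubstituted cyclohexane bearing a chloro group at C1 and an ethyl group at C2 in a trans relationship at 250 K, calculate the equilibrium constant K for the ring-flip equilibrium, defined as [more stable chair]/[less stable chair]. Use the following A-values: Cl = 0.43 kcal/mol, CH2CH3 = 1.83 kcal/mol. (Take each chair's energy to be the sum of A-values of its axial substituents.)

C1 and C2 have opposite parity, so for the trans isomer the two substituents are e,e in one chair and a,a in the other.
Chair I (chloro axial, ethyl axial): E = 2.26 kcal/mol; chair II (chloro equatorial, ethyl equatorial): E = 0.00 kcal/mol.
ΔG = 2.26 kcal/mol between the two chairs.
K = exp(ΔG/RT) with R = 1.987×10⁻³ kcal mol⁻¹ K⁻¹ and T = 250 K gives K ≈ 94.6.

K ≈ 94.6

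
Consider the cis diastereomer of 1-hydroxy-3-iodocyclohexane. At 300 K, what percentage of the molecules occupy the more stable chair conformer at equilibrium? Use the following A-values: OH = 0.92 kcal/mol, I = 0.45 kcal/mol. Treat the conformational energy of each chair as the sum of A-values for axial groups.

90.9%

C1 and C3 have the same parity, so for the cis isomer the two substituents are e,e in one chair and a,a in the other.
Chair I (hydroxyl axial, iodo axial): E = 1.37 kcal/mol; chair II (hydroxyl equatorial, iodo equatorial): E = 0.00 kcal/mol.
ΔG = 1.37 kcal/mol between the two chairs.
K = exp(ΔG/RT) with R = 1.987×10⁻³ kcal mol⁻¹ K⁻¹ and T = 300 K gives K ≈ 9.96.
Fraction in the lower-energy chair = K/(K+1) = 90.9%.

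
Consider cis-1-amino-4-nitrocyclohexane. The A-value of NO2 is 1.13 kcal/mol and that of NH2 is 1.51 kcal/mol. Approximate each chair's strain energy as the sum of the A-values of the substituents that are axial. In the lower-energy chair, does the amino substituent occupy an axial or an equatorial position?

equatorial

C1 and C4 have opposite parity, so for the cis isomer the two substituents are one axial and one equatorial in each chair.
Chair I (nitro axial, amino equatorial): E = 1.13 kcal/mol.
Chair II (nitro equatorial, amino axial): E = 1.51 kcal/mol.
Chair I is the more stable (lower-energy) conformer, and in that chair the amino group is equatorial.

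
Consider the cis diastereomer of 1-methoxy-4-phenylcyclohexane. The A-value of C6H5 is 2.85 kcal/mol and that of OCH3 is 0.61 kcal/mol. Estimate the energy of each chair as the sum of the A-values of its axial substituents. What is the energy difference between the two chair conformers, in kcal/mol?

2.24 kcal/mol

C1 and C4 have opposite parity, so for the cis isomer the two substituents are one axial and one equatorial in each chair.
Chair I (phenyl axial, methoxy equatorial): E = 2.85 kcal/mol.
Chair II (phenyl equatorial, methoxy axial): E = 0.61 kcal/mol.
ΔE = 2.85 − 0.61 = 2.24 kcal/mol; chair II is more stable.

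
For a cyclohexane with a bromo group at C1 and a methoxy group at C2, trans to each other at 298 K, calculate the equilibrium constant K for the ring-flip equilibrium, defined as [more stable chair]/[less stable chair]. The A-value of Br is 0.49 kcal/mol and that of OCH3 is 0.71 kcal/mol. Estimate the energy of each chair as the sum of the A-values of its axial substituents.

C1 and C2 have opposite parity, so for the trans isomer the two substituents are e,e in one chair and a,a in the other.
Chair I (bromo axial, methoxy axial): E = 1.20 kcal/mol; chair II (bromo equatorial, methoxy equatorial): E = 0.00 kcal/mol.
ΔG = 1.20 kcal/mol between the two chairs.
K = exp(ΔG/RT) with R = 1.987×10⁻³ kcal mol⁻¹ K⁻¹ and T = 298 K gives K ≈ 7.59.

K ≈ 7.59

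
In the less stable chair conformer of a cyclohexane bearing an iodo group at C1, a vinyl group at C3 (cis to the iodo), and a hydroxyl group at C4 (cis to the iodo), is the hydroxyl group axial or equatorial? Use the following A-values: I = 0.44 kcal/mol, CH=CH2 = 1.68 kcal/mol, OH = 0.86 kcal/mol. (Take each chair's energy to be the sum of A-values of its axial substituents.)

Chair I (iodo axial, vinyl axial, hydroxyl equatorial): E = 2.12 kcal/mol.
Chair II (iodo equatorial, vinyl equatorial, hydroxyl axial): E = 0.86 kcal/mol.
Chair I is the less stable (higher-energy) conformer, and in that chair the hydroxyl group is equatorial.

equatorial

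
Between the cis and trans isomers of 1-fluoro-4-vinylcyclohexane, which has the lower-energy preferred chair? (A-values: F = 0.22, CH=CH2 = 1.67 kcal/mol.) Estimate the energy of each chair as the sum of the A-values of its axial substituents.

At 1,4 positions (parity opposite): cis → (a,e or e,a); trans → (e,e or a,a).
Best chair for cis: E = 0.22 kcal/mol; best chair for trans: E = 0.00 kcal/mol.
The trans isomer is lower by 0.22 kcal/mol.

trans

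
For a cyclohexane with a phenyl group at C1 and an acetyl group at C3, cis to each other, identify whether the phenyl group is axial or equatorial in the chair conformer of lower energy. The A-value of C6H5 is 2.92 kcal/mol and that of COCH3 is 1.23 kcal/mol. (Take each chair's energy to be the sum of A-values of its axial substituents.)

equatorial

C1 and C3 have the same parity, so for the cis isomer the two substituents are e,e in one chair and a,a in the other.
Chair I (phenyl axial, acetyl axial): E = 4.15 kcal/mol.
Chair II (phenyl equatorial, acetyl equatorial): E = 0.00 kcal/mol.
Chair II is the more stable (lower-energy) conformer, and in that chair the phenyl group is equatorial.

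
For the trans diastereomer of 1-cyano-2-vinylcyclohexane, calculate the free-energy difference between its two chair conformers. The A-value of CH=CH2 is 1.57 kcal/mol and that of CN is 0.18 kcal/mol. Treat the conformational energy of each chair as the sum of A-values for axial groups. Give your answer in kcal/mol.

C1 and C2 have opposite parity, so for the trans isomer the two substituents are e,e in one chair and a,a in the other.
Chair I (vinyl axial, cyano axial): E = 1.75 kcal/mol.
Chair II (vinyl equatorial, cyano equatorial): E = 0.00 kcal/mol.
ΔE = 1.75 − 0.00 = 1.75 kcal/mol; chair II is more stable.

1.75 kcal/mol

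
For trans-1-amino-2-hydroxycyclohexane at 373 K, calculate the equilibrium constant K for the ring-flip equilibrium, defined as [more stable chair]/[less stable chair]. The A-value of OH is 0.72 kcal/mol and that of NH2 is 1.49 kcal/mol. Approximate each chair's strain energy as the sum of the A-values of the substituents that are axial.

C1 and C2 have opposite parity, so for the trans isomer the two substituents are e,e in one chair and a,a in the other.
Chair I (hydroxyl axial, amino axial): E = 2.21 kcal/mol; chair II (hydroxyl equatorial, amino equatorial): E = 0.00 kcal/mol.
ΔG = 2.21 kcal/mol between the two chairs.
K = exp(ΔG/RT) with R = 1.987×10⁻³ kcal mol⁻¹ K⁻¹ and T = 373 K gives K ≈ 19.7.

K ≈ 19.7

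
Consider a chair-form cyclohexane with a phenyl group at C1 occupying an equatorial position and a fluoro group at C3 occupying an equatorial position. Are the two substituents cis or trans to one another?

C1 and C3 have the same parity, so their axial bonds point in the same direction.
With same-parity carbons, two substituents on the same face are both axial or both equatorial; opposite faces give one of each.
Here the groups are equatorial/equatorial → same face → cis.

cis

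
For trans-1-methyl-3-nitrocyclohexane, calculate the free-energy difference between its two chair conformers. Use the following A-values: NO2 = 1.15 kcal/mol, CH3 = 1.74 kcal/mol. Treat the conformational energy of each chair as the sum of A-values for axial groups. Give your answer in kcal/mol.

C1 and C3 have the same parity, so for the trans isomer the two substituents are one axial and one equatorial in each chair.
Chair I (nitro axial, methyl equatorial): E = 1.15 kcal/mol.
Chair II (nitro equatorial, methyl axial): E = 1.74 kcal/mol.
ΔE = 1.74 − 1.15 = 0.59 kcal/mol; chair I is more stable.

0.59 kcal/mol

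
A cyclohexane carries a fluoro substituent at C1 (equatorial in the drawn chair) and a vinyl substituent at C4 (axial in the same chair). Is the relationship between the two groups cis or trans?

cis

C1 and C4 have opposite parity, so their axial bonds point in opposite directions.
With opposite-parity carbons, two substituents on the same face are one axial and one equatorial; opposite faces give both axial or both equatorial.
Here the groups are equatorial/axial → same face → cis.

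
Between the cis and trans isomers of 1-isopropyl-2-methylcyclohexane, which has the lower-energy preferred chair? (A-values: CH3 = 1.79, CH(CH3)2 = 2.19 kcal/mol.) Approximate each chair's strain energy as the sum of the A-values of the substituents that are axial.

At 1,2 positions (parity opposite): cis → (a,e or e,a); trans → (e,e or a,a).
Best chair for cis: E = 1.79 kcal/mol; best chair for trans: E = 0.00 kcal/mol.
The trans isomer is lower by 1.79 kcal/mol.

trans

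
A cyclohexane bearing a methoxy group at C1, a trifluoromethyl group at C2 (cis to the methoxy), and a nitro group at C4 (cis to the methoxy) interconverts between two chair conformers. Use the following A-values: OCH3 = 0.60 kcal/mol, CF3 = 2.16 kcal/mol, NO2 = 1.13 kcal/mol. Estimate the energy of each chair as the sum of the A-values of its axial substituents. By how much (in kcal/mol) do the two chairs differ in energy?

2.69 kcal/mol

Chair I (methoxy axial, trifluoromethyl equatorial, nitro equatorial): E = 0.60 kcal/mol.
Chair II (methoxy equatorial, trifluoromethyl axial, nitro axial): E = 3.29 kcal/mol.
ΔE = 3.29 − 0.60 = 2.69 kcal/mol; chair I is more stable.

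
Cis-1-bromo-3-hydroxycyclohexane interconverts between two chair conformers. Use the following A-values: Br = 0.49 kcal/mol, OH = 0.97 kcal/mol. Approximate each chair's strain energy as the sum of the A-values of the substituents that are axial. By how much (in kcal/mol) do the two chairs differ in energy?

C1 and C3 have the same parity, so for the cis isomer the two substituents are e,e in one chair and a,a in the other.
Chair I (bromo axial, hydroxyl axial): E = 1.46 kcal/mol.
Chair II (bromo equatorial, hydroxyl equatorial): E = 0.00 kcal/mol.
ΔE = 1.46 − 0.00 = 1.46 kcal/mol; chair II is more stable.

1.46 kcal/mol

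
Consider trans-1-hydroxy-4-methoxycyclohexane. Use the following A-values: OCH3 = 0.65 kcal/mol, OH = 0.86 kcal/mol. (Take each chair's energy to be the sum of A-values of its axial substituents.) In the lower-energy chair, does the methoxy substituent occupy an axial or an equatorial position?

equatorial

C1 and C4 have opposite parity, so for the trans isomer the two substituents are e,e in one chair and a,a in the other.
Chair I (methoxy axial, hydroxyl axial): E = 1.51 kcal/mol.
Chair II (methoxy equatorial, hydroxyl equatorial): E = 0.00 kcal/mol.
Chair II is the more stable (lower-energy) conformer, and in that chair the methoxy group is equatorial.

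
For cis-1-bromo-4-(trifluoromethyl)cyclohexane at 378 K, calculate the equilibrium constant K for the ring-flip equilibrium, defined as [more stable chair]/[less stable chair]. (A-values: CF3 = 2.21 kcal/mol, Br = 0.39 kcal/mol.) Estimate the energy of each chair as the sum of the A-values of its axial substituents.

K ≈ 11.3

C1 and C4 have opposite parity, so for the cis isomer the two substituents are one axial and one equatorial in each chair.
Chair I (trifluoromethyl axial, bromo equatorial): E = 2.21 kcal/mol; chair II (trifluoromethyl equatorial, bromo axial): E = 0.39 kcal/mol.
ΔG = 1.82 kcal/mol between the two chairs.
K = exp(ΔG/RT) with R = 1.987×10⁻³ kcal mol⁻¹ K⁻¹ and T = 378 K gives K ≈ 11.3.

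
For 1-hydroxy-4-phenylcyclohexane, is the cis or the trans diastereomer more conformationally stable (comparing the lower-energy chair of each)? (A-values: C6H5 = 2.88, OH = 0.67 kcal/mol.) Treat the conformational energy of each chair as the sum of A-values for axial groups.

trans

At 1,4 positions (parity opposite): cis → (a,e or e,a); trans → (e,e or a,a).
Best chair for cis: E = 0.67 kcal/mol; best chair for trans: E = 0.00 kcal/mol.
The trans isomer is lower by 0.67 kcal/mol.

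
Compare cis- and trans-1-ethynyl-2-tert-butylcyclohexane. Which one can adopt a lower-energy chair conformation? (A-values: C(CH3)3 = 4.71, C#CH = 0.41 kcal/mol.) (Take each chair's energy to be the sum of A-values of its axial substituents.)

At 1,2 positions (parity opposite): cis → (a,e or e,a); trans → (e,e or a,a).
Best chair for cis: E = 0.41 kcal/mol; best chair for trans: E = 0.00 kcal/mol.
The trans isomer is lower by 0.41 kcal/mol.

trans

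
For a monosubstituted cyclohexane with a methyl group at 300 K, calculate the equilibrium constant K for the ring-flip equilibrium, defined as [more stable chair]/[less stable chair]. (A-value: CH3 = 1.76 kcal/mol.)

One chair has the methyl group axial (E = 1.76 kcal/mol) and the other has it equatorial (E = 0).
ΔG = 1.76 kcal/mol between the two chairs.
K = exp(ΔG/RT) with R = 1.987×10⁻³ kcal mol⁻¹ K⁻¹ and T = 300 K gives K ≈ 19.2.

K ≈ 19.2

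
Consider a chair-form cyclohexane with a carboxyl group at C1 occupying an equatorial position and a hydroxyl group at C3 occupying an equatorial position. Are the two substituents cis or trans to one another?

C1 and C3 have the same parity, so their axial bonds point in the same direction.
With same-parity carbons, two substituents on the same face are both axial or both equatorial; opposite faces give one of each.
Here the groups are equatorial/equatorial → same face → cis.

cis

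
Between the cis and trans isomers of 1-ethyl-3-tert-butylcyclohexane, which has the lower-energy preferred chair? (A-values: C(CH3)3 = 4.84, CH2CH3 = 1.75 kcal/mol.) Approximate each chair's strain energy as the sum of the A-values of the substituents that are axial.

At 1,3 positions (parity same): cis → (e,e or a,a); trans → (a,e or e,a).
Best chair for cis: E = 0.00 kcal/mol; best chair for trans: E = 1.75 kcal/mol.
The cis isomer is lower by 1.75 kcal/mol.

cis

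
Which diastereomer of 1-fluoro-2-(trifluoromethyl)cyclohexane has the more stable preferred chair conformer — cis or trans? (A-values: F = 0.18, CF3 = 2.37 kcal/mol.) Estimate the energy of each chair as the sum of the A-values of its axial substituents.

trans

At 1,2 positions (parity opposite): cis → (a,e or e,a); trans → (e,e or a,a).
Best chair for cis: E = 0.18 kcal/mol; best chair for trans: E = 0.00 kcal/mol.
The trans isomer is lower by 0.18 kcal/mol.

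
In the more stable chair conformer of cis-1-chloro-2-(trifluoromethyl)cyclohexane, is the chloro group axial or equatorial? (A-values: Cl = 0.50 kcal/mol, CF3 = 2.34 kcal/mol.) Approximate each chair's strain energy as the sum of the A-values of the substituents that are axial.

axial

C1 and C2 have opposite parity, so for the cis isomer the two substituents are one axial and one equatorial in each chair.
Chair I (chloro axial, trifluoromethyl equatorial): E = 0.50 kcal/mol.
Chair II (chloro equatorial, trifluoromethyl axial): E = 2.34 kcal/mol.
Chair I is the more stable (lower-energy) conformer, and in that chair the chloro group is axial.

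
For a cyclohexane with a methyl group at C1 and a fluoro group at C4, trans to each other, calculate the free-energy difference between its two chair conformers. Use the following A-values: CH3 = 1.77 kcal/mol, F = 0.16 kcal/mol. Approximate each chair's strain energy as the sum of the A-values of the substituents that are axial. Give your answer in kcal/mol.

C1 and C4 have opposite parity, so for the trans isomer the two substituents are e,e in one chair and a,a in the other.
Chair I (methyl axial, fluoro axial): E = 1.93 kcal/mol.
Chair II (methyl equatorial, fluoro equatorial): E = 0.00 kcal/mol.
ΔE = 1.93 − 0.00 = 1.93 kcal/mol; chair II is more stable.

1.93 kcal/mol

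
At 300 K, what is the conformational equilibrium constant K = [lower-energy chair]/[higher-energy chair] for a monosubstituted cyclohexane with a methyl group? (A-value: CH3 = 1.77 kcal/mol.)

One chair has the methyl group axial (E = 1.77 kcal/mol) and the other has it equatorial (E = 0).
ΔG = 1.77 kcal/mol between the two chairs.
K = exp(ΔG/RT) with R = 1.987×10⁻³ kcal mol⁻¹ K⁻¹ and T = 300 K gives K ≈ 19.5.

K ≈ 19.5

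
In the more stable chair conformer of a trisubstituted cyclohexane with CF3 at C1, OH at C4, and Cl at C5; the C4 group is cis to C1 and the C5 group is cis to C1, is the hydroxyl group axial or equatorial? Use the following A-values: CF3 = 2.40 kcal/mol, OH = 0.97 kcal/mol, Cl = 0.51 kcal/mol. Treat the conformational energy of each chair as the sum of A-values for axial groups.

axial

Chair I (trifluoromethyl axial, hydroxyl equatorial, chloro axial): E = 2.91 kcal/mol.
Chair II (trifluoromethyl equatorial, hydroxyl axial, chloro equatorial): E = 0.97 kcal/mol.
Chair II is the more stable (lower-energy) conformer, and in that chair the hydroxyl group is axial.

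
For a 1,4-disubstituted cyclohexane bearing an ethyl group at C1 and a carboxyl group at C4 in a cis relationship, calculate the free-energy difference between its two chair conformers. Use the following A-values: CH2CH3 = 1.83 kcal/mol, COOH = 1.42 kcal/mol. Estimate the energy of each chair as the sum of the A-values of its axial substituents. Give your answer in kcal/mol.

C1 and C4 have opposite parity, so for the cis isomer the two substituents are one axial and one equatorial in each chair.
Chair I (ethyl axial, carboxyl equatorial): E = 1.83 kcal/mol.
Chair II (ethyl equatorial, carboxyl axial): E = 1.42 kcal/mol.
ΔE = 1.83 − 1.42 = 0.41 kcal/mol; chair II is more stable.

0.41 kcal/mol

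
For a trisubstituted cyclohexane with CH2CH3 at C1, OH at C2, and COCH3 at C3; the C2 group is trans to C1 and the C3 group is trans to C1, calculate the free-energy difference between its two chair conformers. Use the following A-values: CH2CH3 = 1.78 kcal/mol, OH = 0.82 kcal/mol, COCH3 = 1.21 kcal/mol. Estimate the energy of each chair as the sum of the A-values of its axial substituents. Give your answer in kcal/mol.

1.39 kcal/mol

Chair I (ethyl axial, hydroxyl axial, acetyl equatorial): E = 2.60 kcal/mol.
Chair II (ethyl equatorial, hydroxyl equatorial, acetyl axial): E = 1.21 kcal/mol.
ΔE = 2.60 − 1.21 = 1.39 kcal/mol; chair II is more stable.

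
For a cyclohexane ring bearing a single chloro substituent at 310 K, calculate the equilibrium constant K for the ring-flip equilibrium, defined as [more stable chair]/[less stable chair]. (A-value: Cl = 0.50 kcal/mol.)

One chair has the chloro group axial (E = 0.50 kcal/mol) and the other has it equatorial (E = 0).
ΔG = 0.50 kcal/mol between the two chairs.
K = exp(ΔG/RT) with R = 1.987×10⁻³ kcal mol⁻¹ K⁻¹ and T = 310 K gives K ≈ 2.25.

K ≈ 2.25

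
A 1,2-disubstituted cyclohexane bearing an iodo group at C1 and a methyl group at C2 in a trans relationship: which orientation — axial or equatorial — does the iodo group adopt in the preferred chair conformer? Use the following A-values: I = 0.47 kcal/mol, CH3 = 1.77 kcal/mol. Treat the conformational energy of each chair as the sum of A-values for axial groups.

C1 and C2 have opposite parity, so for the trans isomer the two substituents are e,e in one chair and a,a in the other.
Chair I (iodo axial, methyl axial): E = 2.24 kcal/mol.
Chair II (iodo equatorial, methyl equatorial): E = 0.00 kcal/mol.
Chair II is the more stable (lower-energy) conformer, and in that chair the iodo group is equatorial.

equatorial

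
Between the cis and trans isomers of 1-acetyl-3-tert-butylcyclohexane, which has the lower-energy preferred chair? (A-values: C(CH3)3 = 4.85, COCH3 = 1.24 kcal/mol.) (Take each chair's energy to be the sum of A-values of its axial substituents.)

At 1,3 positions (parity same): cis → (e,e or a,a); trans → (a,e or e,a).
Best chair for cis: E = 0.00 kcal/mol; best chair for trans: E = 1.24 kcal/mol.
The cis isomer is lower by 1.24 kcal/mol.

cis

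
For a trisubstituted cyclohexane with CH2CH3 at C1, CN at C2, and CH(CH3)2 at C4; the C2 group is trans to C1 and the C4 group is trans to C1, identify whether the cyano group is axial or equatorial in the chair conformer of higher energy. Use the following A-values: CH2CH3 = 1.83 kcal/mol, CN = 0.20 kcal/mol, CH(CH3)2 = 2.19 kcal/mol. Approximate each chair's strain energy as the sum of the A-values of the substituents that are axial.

axial

Chair I (ethyl axial, cyano axial, isopropyl axial): E = 4.22 kcal/mol.
Chair II (ethyl equatorial, cyano equatorial, isopropyl equatorial): E = 0.00 kcal/mol.
Chair I is the less stable (higher-energy) conformer, and in that chair the cyano group is axial.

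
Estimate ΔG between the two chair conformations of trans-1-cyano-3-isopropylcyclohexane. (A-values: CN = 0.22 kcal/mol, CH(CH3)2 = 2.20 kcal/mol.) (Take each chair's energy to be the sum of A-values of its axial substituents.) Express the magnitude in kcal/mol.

1.98 kcal/mol

C1 and C3 have the same parity, so for the trans isomer the two substituents are one axial and one equatorial in each chair.
Chair I (cyano axial, isopropyl equatorial): E = 0.22 kcal/mol.
Chair II (cyano equatorial, isopropyl axial): E = 2.20 kcal/mol.
ΔE = 2.20 − 0.22 = 1.98 kcal/mol; chair I is more stable.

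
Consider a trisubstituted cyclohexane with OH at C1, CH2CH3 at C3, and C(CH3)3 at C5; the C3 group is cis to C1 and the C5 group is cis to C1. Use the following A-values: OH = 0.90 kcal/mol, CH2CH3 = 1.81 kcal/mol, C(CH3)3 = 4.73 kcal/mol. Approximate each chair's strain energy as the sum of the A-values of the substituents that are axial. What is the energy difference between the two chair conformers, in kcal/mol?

Chair I (hydroxyl axial, ethyl axial, tert-butyl axial): E = 7.44 kcal/mol.
Chair II (hydroxyl equatorial, ethyl equatorial, tert-butyl equatorial): E = 0.00 kcal/mol.
ΔE = 7.44 − 0.00 = 7.44 kcal/mol; chair II is more stable.

7.44 kcal/mol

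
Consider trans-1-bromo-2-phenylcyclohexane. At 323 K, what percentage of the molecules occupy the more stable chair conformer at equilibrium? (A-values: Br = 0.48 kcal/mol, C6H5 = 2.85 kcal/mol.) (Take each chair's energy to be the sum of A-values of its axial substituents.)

C1 and C2 have opposite parity, so for the trans isomer the two substituents are e,e in one chair and a,a in the other.
Chair I (bromo axial, phenyl axial): E = 3.33 kcal/mol; chair II (bromo equatorial, phenyl equatorial): E = 0.00 kcal/mol.
ΔG = 3.33 kcal/mol between the two chairs.
K = exp(ΔG/RT) with R = 1.987×10⁻³ kcal mol⁻¹ K⁻¹ and T = 323 K gives K ≈ 179.
Fraction in the lower-energy chair = K/(K+1) = 99.4%.

99.4%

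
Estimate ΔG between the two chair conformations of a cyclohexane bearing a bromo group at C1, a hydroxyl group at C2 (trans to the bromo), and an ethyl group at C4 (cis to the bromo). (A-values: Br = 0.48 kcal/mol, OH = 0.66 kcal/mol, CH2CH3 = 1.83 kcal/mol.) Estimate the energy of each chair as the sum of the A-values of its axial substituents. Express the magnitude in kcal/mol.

0.69 kcal/mol

Chair I (bromo axial, hydroxyl axial, ethyl equatorial): E = 1.14 kcal/mol.
Chair II (bromo equatorial, hydroxyl equatorial, ethyl axial): E = 1.83 kcal/mol.
ΔE = 1.83 − 1.14 = 0.69 kcal/mol; chair I is more stable.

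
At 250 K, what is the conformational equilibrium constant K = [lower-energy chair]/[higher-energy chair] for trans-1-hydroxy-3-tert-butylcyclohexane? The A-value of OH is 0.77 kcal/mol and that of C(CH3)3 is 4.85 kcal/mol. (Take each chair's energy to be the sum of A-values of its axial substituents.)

C1 and C3 have the same parity, so for the trans isomer the two substituents are one axial and one equatorial in each chair.
Chair I (hydroxyl axial, tert-butyl equatorial): E = 0.77 kcal/mol; chair II (hydroxyl equatorial, tert-butyl axial): E = 4.85 kcal/mol.
ΔG = 4.08 kcal/mol between the two chairs.
K = exp(ΔG/RT) with R = 1.987×10⁻³ kcal mol⁻¹ K⁻¹ and T = 250 K gives K ≈ 3.69e+03.

K ≈ 3690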